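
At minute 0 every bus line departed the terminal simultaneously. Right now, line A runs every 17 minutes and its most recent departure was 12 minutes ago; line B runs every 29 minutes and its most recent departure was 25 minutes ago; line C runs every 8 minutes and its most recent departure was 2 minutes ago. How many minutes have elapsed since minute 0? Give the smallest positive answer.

From t ≡ 12 (mod 17) write t = 12 + 17s. Substituting into t ≡ 25 (mod 29) gives 17s ≡ 13 (mod 29), and since 17⁻¹ ≡ 12 (mod 29), s ≡ 11. Hence t ≡ 12 + 17·11 = 199 (mod 493).
From t ≡ 199 (mod 493) write t = 199 + 493s. Substituting into t ≡ 2 (mod 8) gives 493s ≡ 3 (mod 8), and since 5⁻¹ ≡ 5 (mod 8), s ≡ 7. Hence t ≡ 199 + 493·7 = 3650 (mod 3944).

3650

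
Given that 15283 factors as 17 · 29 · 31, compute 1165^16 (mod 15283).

Mod 17: 1165 ≡ 9; since 16 | 16, by Fermat 9^16 ≡ 1 (mod 17).
Mod 29: 1165 ≡ 5; 5^16 ≡ 25 (mod 29).
Mod 31: 1165 ≡ 18; 18^16 ≡ 18 (mod 31).
Combine by CRT: x ≡ 1 (mod 17), x ≡ 25 (mod 29), x ≡ 18 (mod 31) ⇒ x ≡ 6869 (mod 15283).

6869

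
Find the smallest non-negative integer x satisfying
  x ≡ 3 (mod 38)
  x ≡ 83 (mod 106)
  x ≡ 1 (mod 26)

23297

gcd(38, 106) = 2 and 2 | (83 − 3), so the pair is consistent; merging gives x ≡ 1143 (mod 2014), where 2014 = lcm(38, 106).
gcd(2014, 26) = 2 and 2 | (1 − 1143), so the pair is consistent; merging gives x ≡ 23297 (mod 26182), where 26182 = lcm(2014, 26).
The solution is unique modulo lcm(38, 106, 26) = 26182.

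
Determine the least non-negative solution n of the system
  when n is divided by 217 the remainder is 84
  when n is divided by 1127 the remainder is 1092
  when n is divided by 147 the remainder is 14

gcd(217, 1127) = 7 and 7 | (1092 − 84), so the pair is consistent; merging gives n ≡ 8981 (mod 34937), where 34937 = lcm(217, 1127).
gcd(34937, 147) = 49 and 49 | (14 − 8981), so the pair is consistent; merging gives n ≡ 8981 (mod 104811), where 104811 = lcm(34937, 147).
The solution is unique modulo lcm(217, 1127, 147) = 104811.

8981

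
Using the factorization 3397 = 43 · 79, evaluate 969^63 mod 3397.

Mod 43: 969 ≡ 23; by Fermat, exponent reduces to 63 mod 42 = 21; 23^21 ≡ 1 (mod 43).
Mod 79: 969 ≡ 21; 21^63 ≡ 67 (mod 79).
Combine by CRT: x ≡ 1 (mod 43), x ≡ 67 (mod 79) ⇒ x ≡ 2753 (mod 3397).

2753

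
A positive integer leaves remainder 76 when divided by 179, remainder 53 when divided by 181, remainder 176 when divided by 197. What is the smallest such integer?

Combine the congruences pairwise.
From a ≡ 76 (mod 179) write a = 76 + 179t. Substituting into a ≡ 53 (mod 181) gives 179t ≡ 158 (mod 181), and since 179⁻¹ ≡ 90 (mod 181), t ≡ 102. Hence a ≡ 76 + 179·102 = 18334 (mod 32399).
From a ≡ 18334 (mod 32399) write a = 18334 + 32399t. Substituting into a ≡ 176 (mod 197) gives 32399t ≡ 163 (mod 197), and since 91⁻¹ ≡ 13 (mod 197), t ≡ 149. Hence a ≡ 18334 + 32399·149 = 4845785 (mod 6382603).

4845785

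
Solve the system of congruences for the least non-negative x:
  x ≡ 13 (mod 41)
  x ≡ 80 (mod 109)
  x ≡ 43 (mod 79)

The moduli are pairwise coprime; N = 41·109·79 = 353051.
N/41 = 8611; 8611 ≡ 1 (mod 41), inverse 1.
N/109 = 3239; 3239 ≡ 78 (mod 109); 78·7 ≡ 1, so inverse 7.
N/79 = 4469; 4469 ≡ 45 (mod 79); 45·72 ≡ 1, so inverse 72.
x ≡ 13·8611·1 + 80·3239·7 + 43·4469·72 = 15761807.
15761807 mod 353051 = 227563.

227563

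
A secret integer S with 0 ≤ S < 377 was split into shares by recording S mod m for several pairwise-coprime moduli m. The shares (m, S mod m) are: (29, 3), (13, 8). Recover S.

177

From S ≡ 3 (mod 29) write S = 3 + 29t. Substituting into S ≡ 8 (mod 13) gives 29t ≡ 5 (mod 13), and since 3⁻¹ ≡ 9 (mod 13), t ≡ 6. Hence S ≡ 3 + 29·6 = 177 (mod 377).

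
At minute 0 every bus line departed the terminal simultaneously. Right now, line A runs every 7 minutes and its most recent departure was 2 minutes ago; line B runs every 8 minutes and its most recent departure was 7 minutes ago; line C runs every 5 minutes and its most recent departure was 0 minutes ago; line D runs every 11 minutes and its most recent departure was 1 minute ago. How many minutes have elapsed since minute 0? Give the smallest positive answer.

1255

The moduli are pairwise coprime; N = 7·8·5·11 = 3080.
N/7 = 440; 440 ≡ 6 (mod 7); 6·6 ≡ 1, so inverse 6.
N/8 = 385; 385 ≡ 1 (mod 8), inverse 1.
N/5 = 616; 616 ≡ 1 (mod 5), inverse 1.
N/11 = 280; 280 ≡ 5 (mod 11); 5·9 ≡ 1, so inverse 9.
t ≡ 2·440·6 + 7·385·1 + 0·616·1 + 1·280·9 = 10495.
10495 mod 3080 = 1255.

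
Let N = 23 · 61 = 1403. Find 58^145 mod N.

Mod 23: 58 ≡ 12; by Fermat, exponent reduces to 145 mod 22 = 13; 12^13 ≡ 6 (mod 23).
Mod 61: 58 ≡ 58; by Fermat, exponent reduces to 145 mod 60 = 25; 58^25 ≡ 1 (mod 61).
Combine by CRT: x ≡ 6 (mod 23), x ≡ 1 (mod 61) ⇒ x ≡ 489 (mod 1403).

489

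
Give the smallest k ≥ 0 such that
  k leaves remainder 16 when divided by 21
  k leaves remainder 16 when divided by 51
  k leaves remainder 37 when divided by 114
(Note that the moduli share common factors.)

Combine the congruences pairwise.
gcd(21, 51) = 3 and 3 | (16 − 16), so the pair is consistent; merging gives k ≡ 16 (mod 357), where 357 = lcm(21, 51).
gcd(357, 114) = 3 and 3 | (37 − 16), so the pair is consistent; merging gives k ≡ 3229 (mod 13566), where 13566 = lcm(357, 114).
The solution is unique modulo lcm(21, 51, 114) = 13566.

3229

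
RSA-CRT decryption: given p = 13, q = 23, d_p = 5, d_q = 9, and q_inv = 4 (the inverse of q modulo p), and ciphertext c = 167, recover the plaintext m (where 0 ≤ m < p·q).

85

m₁ = c^(d_p) mod p: c ≡ 11 (mod 13), and 11^5 mod 13 = 7.
m₂ = c^(d_q) mod q: c ≡ 6 (mod 23), and 6^9 mod 23 = 16.
h = q_inv·(m₁ − m₂) mod p = 4·(7 − 16) mod 13 = 3.
m = m₂ + h·q = 16 + 3·23 = 85.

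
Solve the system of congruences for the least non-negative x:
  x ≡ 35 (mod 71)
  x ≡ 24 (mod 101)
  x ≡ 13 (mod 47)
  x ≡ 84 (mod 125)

2846709

From x ≡ 35 (mod 71) write x = 35 + 71t. Substituting into x ≡ 24 (mod 101) gives 71t ≡ 90 (mod 101), and since 71⁻¹ ≡ 37 (mod 101), t ≡ 98. Hence x ≡ 35 + 71·98 = 6993 (mod 7171).
From x ≡ 6993 (mod 7171) write x = 6993 + 7171t. Substituting into x ≡ 13 (mod 47) gives 7171t ≡ 23 (mod 47), and since 27⁻¹ ≡ 7 (mod 47), t ≡ 20. Hence x ≡ 6993 + 7171·20 = 150413 (mod 337037).
From x ≡ 150413 (mod 337037) write x = 150413 + 337037t. Substituting into x ≡ 84 (mod 125) gives 337037t ≡ 46 (mod 125), and since 37⁻¹ ≡ 98 (mod 125), t ≡ 8. Hence x ≡ 150413 + 337037·8 = 2846709 (mod 42129625).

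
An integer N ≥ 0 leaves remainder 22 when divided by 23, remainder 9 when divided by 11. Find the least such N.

Combine the congruences pairwise.
From N ≡ 22 (mod 23) write N = 22 + 23t. Substituting into N ≡ 9 (mod 11) gives 23t ≡ 9 (mod 11), and since 1⁻¹ ≡ 1 (mod 11), t ≡ 9. Hence N ≡ 22 + 23·9 = 229 (mod 253).

229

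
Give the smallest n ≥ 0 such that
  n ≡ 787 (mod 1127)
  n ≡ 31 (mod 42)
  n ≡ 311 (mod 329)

7549

Combine the congruences pairwise.
gcd(1127, 42) = 7 and 7 | (31 − 787), so the pair is consistent; merging gives n ≡ 787 (mod 6762), where 6762 = lcm(1127, 42).
gcd(6762, 329) = 7 and 7 | (311 − 787), so the pair is consistent; merging gives n ≡ 7549 (mod 317814), where 317814 = lcm(6762, 329).
The solution is unique modulo lcm(1127, 42, 329) = 317814.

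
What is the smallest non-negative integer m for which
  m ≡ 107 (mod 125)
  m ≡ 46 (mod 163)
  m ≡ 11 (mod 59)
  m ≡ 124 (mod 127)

40011982

The moduli are pairwise coprime; N = 125·163·59·127 = 152669875.
N/125 = 1221359; 1221359 ≡ 109 (mod 125); 109·39 ≡ 1, so inverse 39.
N/163 = 936625; 936625 ≡ 27 (mod 163); 27·157 ≡ 1, so inverse 157.
N/59 = 2587625; 2587625 ≡ 3 (mod 59); 3·20 ≡ 1, so inverse 20.
N/127 = 1202125; 1202125 ≡ 70 (mod 127); 70·49 ≡ 1, so inverse 49.
m ≡ 107·1221359·39 + 46·936625·157 + 11·2587625·20 + 124·1202125·49 = 19734425857.
19734425857 mod 152669875 = 40011982.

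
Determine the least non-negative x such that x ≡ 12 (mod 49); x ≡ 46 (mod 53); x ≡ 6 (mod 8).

From x ≡ 12 (mod 49) write x = 12 + 49t. Substituting into x ≡ 46 (mod 53) gives 49t ≡ 34 (mod 53), and since 49⁻¹ ≡ 13 (mod 53), t ≡ 18. Hence x ≡ 12 + 49·18 = 894 (mod 2597).
From x ≡ 894 (mod 2597) write x = 894 + 2597t. Substituting into x ≡ 6 (mod 8) gives 2597t ≡ 0 (mod 8), and since 5⁻¹ ≡ 5 (mod 8), t ≡ 0. Hence x ≡ 894 + 2597·0 = 894 (mod 20776).

894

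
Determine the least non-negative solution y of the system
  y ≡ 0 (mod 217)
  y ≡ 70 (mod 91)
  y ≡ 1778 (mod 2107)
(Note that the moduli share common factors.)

155589

Combine the congruences pairwise.
gcd(217, 91) = 7 and 7 | (70 − 0), so the pair is consistent; merging gives y ≡ 434 (mod 2821), where 2821 = lcm(217, 91).
gcd(2821, 2107) = 7 and 7 | (1778 − 434), so the pair is consistent; merging gives y ≡ 155589 (mod 849121), where 849121 = lcm(2821, 2107).
The solution is unique modulo lcm(217, 91, 2107) = 849121.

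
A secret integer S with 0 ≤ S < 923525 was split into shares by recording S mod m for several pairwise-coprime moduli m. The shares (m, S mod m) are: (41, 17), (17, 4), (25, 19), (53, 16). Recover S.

From S ≡ 17 (mod 41) write S = 17 + 41t. Substituting into S ≡ 4 (mod 17) gives 41t ≡ 4 (mod 17), and since 7⁻¹ ≡ 5 (mod 17), t ≡ 3. Hence S ≡ 17 + 41·3 = 140 (mod 697).
From S ≡ 140 (mod 697) write S = 140 + 697t. Substituting into S ≡ 19 (mod 25) gives 697t ≡ 4 (mod 25), and since 22⁻¹ ≡ 8 (mod 25), t ≡ 7. Hence S ≡ 140 + 697·7 = 5019 (mod 17425).
From S ≡ 5019 (mod 17425) write S = 5019 + 17425t. Substituting into S ≡ 16 (mod 53) gives 17425t ≡ 32 (mod 53), and since 41⁻¹ ≡ 22 (mod 53), t ≡ 15. Hence S ≡ 5019 + 17425·15 = 266394 (mod 923525).

266394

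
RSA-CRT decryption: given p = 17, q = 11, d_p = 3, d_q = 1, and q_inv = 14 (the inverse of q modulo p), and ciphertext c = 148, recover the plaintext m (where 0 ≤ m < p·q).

181

m₁ = c^(d_p) mod p: c ≡ 12 (mod 17), and 12^3 mod 17 = 11.
m₂ = c^(d_q) mod q: c ≡ 5 (mod 11), and 5^1 mod 11 = 5.
h = q_inv·(m₁ − m₂) mod p = 14·(11 − 5) mod 17 = 16.
m = m₂ + h·q = 5 + 16·11 = 181.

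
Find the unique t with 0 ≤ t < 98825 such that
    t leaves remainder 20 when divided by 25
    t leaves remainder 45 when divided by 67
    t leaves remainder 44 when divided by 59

68720

From t ≡ 20 (mod 25) write t = 20 + 25s. Substituting into t ≡ 45 (mod 67) gives 25s ≡ 25 (mod 67), and since 25⁻¹ ≡ 59 (mod 67), s ≡ 1. Hence t ≡ 20 + 25·1 = 45 (mod 1675).
From t ≡ 45 (mod 1675) write t = 45 + 1675s. Substituting into t ≡ 44 (mod 59) gives 1675s ≡ 58 (mod 59), and since 23⁻¹ ≡ 18 (mod 59), s ≡ 41. Hence t ≡ 45 + 1675·41 = 68720 (mod 98825).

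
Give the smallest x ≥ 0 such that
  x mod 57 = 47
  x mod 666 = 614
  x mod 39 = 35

gcd(57, 666) = 3 and 3 | (614 − 47), so the pair is consistent; merging gives x ≡ 2612 (mod 12654), where 12654 = lcm(57, 666).
gcd(12654, 39) = 3 and 3 | (35 − 2612), so the pair is consistent; merging gives x ≡ 27920 (mod 164502), where 164502 = lcm(12654, 39).
The solution is unique modulo lcm(57, 666, 39) = 164502.

27920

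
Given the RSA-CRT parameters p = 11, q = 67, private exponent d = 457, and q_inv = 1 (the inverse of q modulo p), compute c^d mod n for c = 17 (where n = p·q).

19

d_p = d mod (p−1) = 457 mod 10 = 7; d_q = d mod (q−1) = 61.
m₁ = c^(d_p) mod p: c ≡ 6 (mod 11), and 6^7 mod 11 = 8.
m₂ = c^(d_q) mod q: c ≡ 17 (mod 67), and 17^61 mod 67 = 19.
h = q_inv·(m₁ − m₂) mod p = 1·(8 − 19) mod 11 = 0.
m = m₂ + h·q = 19 + 0·67 = 19.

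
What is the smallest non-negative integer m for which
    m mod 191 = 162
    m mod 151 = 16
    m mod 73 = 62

2080343

The moduli are pairwise coprime; N = 191·151·73 = 2105393.
N/191 = 11023; 11023 ≡ 136 (mod 191); 136·125 ≡ 1, so inverse 125.
N/151 = 13943; 13943 ≡ 51 (mod 151); 51·77 ≡ 1, so inverse 77.
N/73 = 28841; 28841 ≡ 6 (mod 73); 6·61 ≡ 1, so inverse 61.
m ≡ 162·11023·125 + 16·13943·77 + 62·28841·61 = 349470188.
349470188 mod 2105393 = 2080343.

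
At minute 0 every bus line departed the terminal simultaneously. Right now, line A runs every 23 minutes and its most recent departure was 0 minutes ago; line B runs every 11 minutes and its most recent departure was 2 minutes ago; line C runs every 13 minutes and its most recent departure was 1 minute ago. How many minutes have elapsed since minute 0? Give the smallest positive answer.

From t ≡ 0 (mod 23) write t = 0 + 23s. Substituting into t ≡ 2 (mod 11) gives 23s ≡ 2 (mod 11), and since 1⁻¹ ≡ 1 (mod 11), s ≡ 2. Hence t ≡ 0 + 23·2 = 46 (mod 253).
From t ≡ 46 (mod 253) write t = 46 + 253s. Substituting into t ≡ 1 (mod 13) gives 253s ≡ 7 (mod 13), and since 6⁻¹ ≡ 11 (mod 13), s ≡ 12. Hence t ≡ 46 + 253·12 = 3082 (mod 3289).

3082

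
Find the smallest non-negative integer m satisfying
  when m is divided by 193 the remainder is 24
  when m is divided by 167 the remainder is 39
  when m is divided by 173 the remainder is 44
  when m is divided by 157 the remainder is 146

The moduli are pairwise coprime; N = 193·167·173·157 = 875426191.
N/193 = 4535887; 4535887 ≡ 1 (mod 193), inverse 1.
N/167 = 5242073; 5242073 ≡ 110 (mod 167); 110·41 ≡ 1, so inverse 41.
N/173 = 5060267; 5060267 ≡ 17 (mod 173); 17·112 ≡ 1, so inverse 112.
N/157 = 5575963; 5575963 ≡ 108 (mod 157); 108·16 ≡ 1, so inverse 16.
m ≡ 24·4535887·1 + 39·5242073·41 + 44·5060267·112 + 146·5575963·16 = 46453381359.
46453381359 mod 875426191 = 55793236.

55793236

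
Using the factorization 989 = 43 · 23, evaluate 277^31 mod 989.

691

Mod 43: 277 ≡ 19; 19^31 ≡ 3 (mod 43).
Mod 23: 277 ≡ 1; by Fermat, exponent reduces to 31 mod 22 = 9; 1^9 ≡ 1 (mod 23).
Combine by CRT: x ≡ 3 (mod 43), x ≡ 1 (mod 23) ⇒ x ≡ 691 (mod 989).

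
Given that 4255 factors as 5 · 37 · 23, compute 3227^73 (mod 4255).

2857

Mod 5: 3227 ≡ 2; by Fermat, exponent reduces to 73 mod 4 = 1; 2^1 ≡ 2 (mod 5).
Mod 37: 3227 ≡ 8; by Fermat, exponent reduces to 73 mod 36 = 1; 8^1 ≡ 8 (mod 37).
Mod 23: 3227 ≡ 7; by Fermat, exponent reduces to 73 mod 22 = 7; 7^7 ≡ 5 (mod 23).
Combine by CRT: x ≡ 2 (mod 5), x ≡ 8 (mod 37), x ≡ 5 (mod 23) ⇒ x ≡ 2857 (mod 4255).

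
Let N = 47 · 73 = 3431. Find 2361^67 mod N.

Mod 47: 2361 ≡ 11; by Fermat, exponent reduces to 67 mod 46 = 21; 11^21 ≡ 40 (mod 47).
Mod 73: 2361 ≡ 25; 25^67 ≡ 19 (mod 73).
Combine by CRT: x ≡ 40 (mod 47), x ≡ 19 (mod 73) ⇒ x ≡ 3377 (mod 3431).

3377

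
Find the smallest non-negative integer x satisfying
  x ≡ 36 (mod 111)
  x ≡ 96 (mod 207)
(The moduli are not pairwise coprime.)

gcd(111, 207) = 3 and 3 | (96 − 36), so the pair is consistent; merging gives x ≡ 924 (mod 7659), where 7659 = lcm(111, 207).
The solution is unique modulo lcm(111, 207) = 7659.

924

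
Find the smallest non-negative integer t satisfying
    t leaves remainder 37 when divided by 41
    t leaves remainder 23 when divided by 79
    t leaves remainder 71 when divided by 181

The moduli are pairwise coprime; N = 41·79·181 = 586259.
N/41 = 14299; 14299 ≡ 31 (mod 41); 31·4 ≡ 1, so inverse 4.
N/79 = 7421; 7421 ≡ 74 (mod 79); 74·63 ≡ 1, so inverse 63.
N/181 = 3239; 3239 ≡ 162 (mod 181); 162·19 ≡ 1, so inverse 19.
t ≡ 37·14299·4 + 23·7421·63 + 71·3239·19 = 17238692.
17238692 mod 586259 = 237181.

237181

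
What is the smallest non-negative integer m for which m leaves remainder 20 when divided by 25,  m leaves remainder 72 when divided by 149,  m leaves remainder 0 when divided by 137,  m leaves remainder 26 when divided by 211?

86938145

Combine the congruences pairwise.
From m ≡ 20 (mod 25) write m = 20 + 25t. Substituting into m ≡ 72 (mod 149) gives 25t ≡ 52 (mod 149), and since 25⁻¹ ≡ 6 (mod 149), t ≡ 14. Hence m ≡ 20 + 25·14 = 370 (mod 3725).
From m ≡ 370 (mod 3725) write m = 370 + 3725t. Substituting into m ≡ 0 (mod 137) gives 3725t ≡ 41 (mod 137), and since 26⁻¹ ≡ 58 (mod 137), t ≡ 49. Hence m ≡ 370 + 3725·49 = 182895 (mod 510325).
From m ≡ 182895 (mod 510325) write m = 182895 + 510325t. Substituting into m ≡ 26 (mod 211) gives 510325t ≡ 68 (mod 211), and since 127⁻¹ ≡ 108 (mod 211), t ≡ 170. Hence m ≡ 182895 + 510325·170 = 86938145 (mod 107678575).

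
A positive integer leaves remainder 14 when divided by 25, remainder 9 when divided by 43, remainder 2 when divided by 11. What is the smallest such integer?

The moduli are pairwise coprime; N = 25·43·11 = 11825.
N/25 = 473; 473 ≡ 23 (mod 25); 23·12 ≡ 1, so inverse 12.
N/43 = 275; 275 ≡ 17 (mod 43); 17·38 ≡ 1, so inverse 38.
N/11 = 1075; 1075 ≡ 8 (mod 11); 8·7 ≡ 1, so inverse 7.
x ≡ 14·473·12 + 9·275·38 + 2·1075·7 = 188564.
188564 mod 11825 = 11189.

11189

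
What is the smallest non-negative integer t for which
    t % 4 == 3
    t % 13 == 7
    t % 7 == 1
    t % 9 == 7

From t ≡ 3 (mod 4) write t = 3 + 4s. Substituting into t ≡ 7 (mod 13) gives 4s ≡ 4 (mod 13), and since 4⁻¹ ≡ 10 (mod 13), s ≡ 1. Hence t ≡ 3 + 4·1 = 7 (mod 52).
From t ≡ 7 (mod 52) write t = 7 + 52s. Substituting into t ≡ 1 (mod 7) gives 52s ≡ 1 (mod 7), and since 3⁻¹ ≡ 5 (mod 7), s ≡ 5. Hence t ≡ 7 + 52·5 = 267 (mod 364).
From t ≡ 267 (mod 364) write t = 267 + 364s. Substituting into t ≡ 7 (mod 9) gives 364s ≡ 1 (mod 9), and since 4⁻¹ ≡ 7 (mod 9), s ≡ 7. Hence t ≡ 267 + 364·7 = 2815 (mod 3276).

2815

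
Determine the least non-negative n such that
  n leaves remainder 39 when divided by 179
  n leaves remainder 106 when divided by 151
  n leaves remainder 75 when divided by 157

The moduli are pairwise coprime; M = 179·151·157 = 4243553.
M/179 = 23707; 23707 ≡ 79 (mod 179); 79·34 ≡ 1, so inverse 34.
M/151 = 28103; 28103 ≡ 17 (mod 151); 17·80 ≡ 1, so inverse 80.
M/157 = 27029; 27029 ≡ 25 (mod 157); 25·44 ≡ 1, so inverse 44.
n ≡ 39·23707·34 + 106·28103·80 + 75·27029·44 = 358944622.
358944622 mod 4243553 = 2486170.

2486170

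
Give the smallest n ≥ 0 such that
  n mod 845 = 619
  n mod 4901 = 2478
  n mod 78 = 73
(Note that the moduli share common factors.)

gcd(845, 4901) = 169 and 169 | (2478 − 619), so the pair is consistent; merging gives n ≡ 7379 (mod 24505), where 24505 = lcm(845, 4901).
gcd(24505, 78) = 13 and 13 | (73 − 7379), so the pair is consistent; merging gives n ≡ 56389 (mod 147030), where 147030 = lcm(24505, 78).
The solution is unique modulo lcm(845, 4901, 78) = 147030.

56389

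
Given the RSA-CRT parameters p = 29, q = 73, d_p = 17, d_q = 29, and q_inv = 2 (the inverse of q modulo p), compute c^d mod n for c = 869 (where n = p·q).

m₁ = c^(d_p) mod p: c ≡ 28 (mod 29), and 28^17 mod 29 = 28.
m₂ = c^(d_q) mod q: c ≡ 66 (mod 73), and 66^29 mod 73 = 56.
h = q_inv·(m₁ − m₂) mod p = 2·(28 − 56) mod 29 = 2.
m = m₂ + h·q = 56 + 2·73 = 202.

202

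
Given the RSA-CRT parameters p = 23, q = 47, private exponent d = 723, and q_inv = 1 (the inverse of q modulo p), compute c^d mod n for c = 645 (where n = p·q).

d_p = d mod (p−1) = 723 mod 22 = 19; d_q = d mod (q−1) = 33.
m₁ = c^(d_p) mod p: c ≡ 1 (mod 23), and 1^19 mod 23 = 1.
m₂ = c^(d_q) mod q: c ≡ 34 (mod 47), and 34^33 mod 47 = 2.
h = q_inv·(m₁ − m₂) mod p = 1·(1 − 2) mod 23 = 22.
m = m₂ + h·q = 2 + 22·47 = 1036.

1036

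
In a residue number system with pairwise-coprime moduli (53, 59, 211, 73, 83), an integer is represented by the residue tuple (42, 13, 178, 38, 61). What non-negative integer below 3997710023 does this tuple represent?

1622424965

The moduli are pairwise coprime; N = 53·59·211·73·83 = 3997710023.
N/53 = 75428491; 75428491 ≡ 4 (mod 53); 4·40 ≡ 1, so inverse 40.
N/59 = 67757797; 67757797 ≡ 14 (mod 59); 14·38 ≡ 1, so inverse 38.
N/211 = 18946493; 18946493 ≡ 170 (mod 211); 170·36 ≡ 1, so inverse 36.
N/73 = 54763151; 54763151 ≡ 11 (mod 73); 11·20 ≡ 1, so inverse 20.
N/83 = 48165181; 48165181 ≡ 32 (mod 83); 32·13 ≡ 1, so inverse 13.
x ≡ 42·75428491·40 + 13·67757797·38 + 178·18946493·36 + 38·54763151·20 + 61·48165181·13 = 361416327035.
361416327035 mod 3997710023 = 1622424965.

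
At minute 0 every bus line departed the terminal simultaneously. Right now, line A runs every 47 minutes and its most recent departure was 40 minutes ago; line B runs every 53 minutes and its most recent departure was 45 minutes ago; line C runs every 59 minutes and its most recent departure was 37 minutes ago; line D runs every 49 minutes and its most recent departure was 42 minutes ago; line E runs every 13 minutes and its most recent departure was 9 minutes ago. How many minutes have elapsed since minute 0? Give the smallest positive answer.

29807722

The moduli are pairwise coprime; N = 47·53·59·49·13 = 93619253.
N/47 = 1991899; 1991899 ≡ 39 (mod 47); 39·41 ≡ 1, so inverse 41.
N/53 = 1766401; 1766401 ≡ 17 (mod 53); 17·25 ≡ 1, so inverse 25.
N/59 = 1586767; 1586767 ≡ 21 (mod 59); 21·45 ≡ 1, so inverse 45.
N/49 = 1910597; 1910597 ≡ 38 (mod 49); 38·40 ≡ 1, so inverse 40.
N/13 = 7201481; 7201481 ≡ 1 (mod 13), inverse 1.
t ≡ 40·1991899·41 + 45·1766401·25 + 37·1586767·45 + 42·1910597·40 + 9·7201481·1 = 11170498829.
11170498829 mod 93619253 = 29807722.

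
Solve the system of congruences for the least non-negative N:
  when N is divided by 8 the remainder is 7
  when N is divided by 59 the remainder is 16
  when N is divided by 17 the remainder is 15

From N ≡ 7 (mod 8) write N = 7 + 8t. Substituting into N ≡ 16 (mod 59) gives 8t ≡ 9 (mod 59), and since 8⁻¹ ≡ 37 (mod 59), t ≡ 38. Hence N ≡ 7 + 8·38 = 311 (mod 472).
From N ≡ 311 (mod 472) write N = 311 + 472t. Substituting into N ≡ 15 (mod 17) gives 472t ≡ 10 (mod 17), and since 13⁻¹ ≡ 4 (mod 17), t ≡ 6. Hence N ≡ 311 + 472·6 = 3143 (mod 8024).

3143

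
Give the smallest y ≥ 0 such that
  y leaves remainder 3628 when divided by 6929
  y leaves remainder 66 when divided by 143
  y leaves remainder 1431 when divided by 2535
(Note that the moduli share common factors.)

gcd(6929, 143) = 13 and 13 | (66 − 3628), so the pair is consistent; merging gives y ≡ 65989 (mod 76219), where 76219 = lcm(6929, 143).
gcd(76219, 2535) = 169 and 169 | (1431 − 65989), so the pair is consistent; merging gives y ≡ 675741 (mod 1143285), where 1143285 = lcm(76219, 2535).
The solution is unique modulo lcm(6929, 143, 2535) = 1143285.

675741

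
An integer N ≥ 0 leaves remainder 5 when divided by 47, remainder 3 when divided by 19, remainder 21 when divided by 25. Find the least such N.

18946

The moduli are pairwise coprime; M = 47·19·25 = 22325.
M/47 = 475; 475 ≡ 5 (mod 47); 5·19 ≡ 1, so inverse 19.
M/19 = 1175; 1175 ≡ 16 (mod 19); 16·6 ≡ 1, so inverse 6.
M/25 = 893; 893 ≡ 18 (mod 25); 18·7 ≡ 1, so inverse 7.
N ≡ 5·475·19 + 3·1175·6 + 21·893·7 = 197546.
197546 mod 22325 = 18946.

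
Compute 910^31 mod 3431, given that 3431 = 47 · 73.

Mod 47: 910 ≡ 17; 17^31 ≡ 4 (mod 47).
Mod 73: 910 ≡ 34; 34^31 ≡ 29 (mod 73).
Combine by CRT: x ≡ 4 (mod 47), x ≡ 29 (mod 73) ⇒ x ≡ 2730 (mod 3431).

2730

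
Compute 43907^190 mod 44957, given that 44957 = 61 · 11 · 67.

Mod 61: 43907 ≡ 48; by Fermat, exponent reduces to 190 mod 60 = 10; 48^10 ≡ 13 (mod 61).
Mod 11: 43907 ≡ 6; since 10 | 190, by Fermat 6^190 ≡ 1 (mod 11).
Mod 67: 43907 ≡ 22; by Fermat, exponent reduces to 190 mod 66 = 58; 22^58 ≡ 62 (mod 67).
Combine by CRT: x ≡ 13 (mod 61), x ≡ 1 (mod 11), x ≡ 62 (mod 67) ⇒ x ≡ 24718 (mod 44957).

24718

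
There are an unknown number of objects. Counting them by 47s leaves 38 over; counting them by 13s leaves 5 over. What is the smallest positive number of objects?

226

From N ≡ 38 (mod 47) write N = 38 + 47t. Substituting into N ≡ 5 (mod 13) gives 47t ≡ 6 (mod 13), and since 8⁻¹ ≡ 5 (mod 13), t ≡ 4. Hence N ≡ 38 + 47·4 = 226 (mod 611).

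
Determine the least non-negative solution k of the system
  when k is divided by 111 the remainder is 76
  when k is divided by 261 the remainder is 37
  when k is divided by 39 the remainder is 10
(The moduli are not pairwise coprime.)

gcd(111, 261) = 3 and 3 | (37 − 76), so the pair is consistent; merging gives k ≡ 298 (mod 9657), where 9657 = lcm(111, 261).
gcd(9657, 39) = 3 and 3 | (10 − 298), so the pair is consistent; merging gives k ≡ 9955 (mod 125541), where 125541 = lcm(9657, 39).
The solution is unique modulo lcm(111, 261, 39) = 125541.

9955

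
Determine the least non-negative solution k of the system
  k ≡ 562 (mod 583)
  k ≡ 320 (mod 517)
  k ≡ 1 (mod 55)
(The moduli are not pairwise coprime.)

Combine the congruences pairwise.
gcd(583, 517) = 11 and 11 | (320 − 562), so the pair is consistent; merging gives k ≡ 7558 (mod 27401), where 27401 = lcm(583, 517).
gcd(27401, 55) = 11 and 11 | (1 − 7558), so the pair is consistent; merging gives k ≡ 89761 (mod 137005), where 137005 = lcm(27401, 55).
The solution is unique modulo lcm(583, 517, 55) = 137005.

89761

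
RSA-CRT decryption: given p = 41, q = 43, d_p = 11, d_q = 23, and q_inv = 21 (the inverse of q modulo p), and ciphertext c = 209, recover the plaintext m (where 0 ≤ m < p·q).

824

m₁ = c^(d_p) mod p: c ≡ 4 (mod 41), and 4^11 mod 41 = 4.
m₂ = c^(d_q) mod q: c ≡ 37 (mod 43), and 37^23 mod 43 = 7.
h = q_inv·(m₁ − m₂) mod p = 21·(4 − 7) mod 41 = 19.
m = m₂ + h·q = 7 + 19·43 = 824.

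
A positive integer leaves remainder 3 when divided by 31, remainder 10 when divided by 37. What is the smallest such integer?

158

From x ≡ 3 (mod 31) write x = 3 + 31t. Substituting into x ≡ 10 (mod 37) gives 31t ≡ 7 (mod 37), and since 31⁻¹ ≡ 6 (mod 37), t ≡ 5. Hence x ≡ 3 + 31·5 = 158 (mod 1147).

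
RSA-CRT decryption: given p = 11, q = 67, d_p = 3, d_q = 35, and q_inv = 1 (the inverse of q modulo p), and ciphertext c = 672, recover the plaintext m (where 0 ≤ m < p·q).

m₁ = c^(d_p) mod p: c ≡ 1 (mod 11), and 1^3 mod 11 = 1.
m₂ = c^(d_q) mod q: c ≡ 2 (mod 67), and 2^35 mod 67 = 63.
h = q_inv·(m₁ − m₂) mod p = 1·(1 − 63) mod 11 = 4.
m = m₂ + h·q = 63 + 4·67 = 331.

331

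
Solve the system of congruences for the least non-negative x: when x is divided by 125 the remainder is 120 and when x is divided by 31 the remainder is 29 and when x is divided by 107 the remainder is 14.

174745

From x ≡ 120 (mod 125) write x = 120 + 125t. Substituting into x ≡ 29 (mod 31) gives 125t ≡ 2 (mod 31), and since 1⁻¹ ≡ 1 (mod 31), t ≡ 2. Hence x ≡ 120 + 125·2 = 370 (mod 3875).
From x ≡ 370 (mod 3875) write x = 370 + 3875t. Substituting into x ≡ 14 (mod 107) gives 3875t ≡ 72 (mod 107), and since 23⁻¹ ≡ 14 (mod 107), t ≡ 45. Hence x ≡ 370 + 3875·45 = 174745 (mod 414625).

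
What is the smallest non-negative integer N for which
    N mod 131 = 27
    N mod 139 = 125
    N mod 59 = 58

48497

Combine the congruences pairwise.
From N ≡ 27 (mod 131) write N = 27 + 131t. Substituting into N ≡ 125 (mod 139) gives 131t ≡ 98 (mod 139), and since 131⁻¹ ≡ 52 (mod 139), t ≡ 92. Hence N ≡ 27 + 131·92 = 12079 (mod 18209).
From N ≡ 12079 (mod 18209) write N = 12079 + 18209t. Substituting into N ≡ 58 (mod 59) gives 18209t ≡ 15 (mod 59), and since 37⁻¹ ≡ 8 (mod 59), t ≡ 2. Hence N ≡ 12079 + 18209·2 = 48497 (mod 1074331).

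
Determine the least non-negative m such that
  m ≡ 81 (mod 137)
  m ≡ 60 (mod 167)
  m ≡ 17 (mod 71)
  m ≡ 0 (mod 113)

56371745

Combine the congruences pairwise.
From m ≡ 81 (mod 137) write m = 81 + 137t. Substituting into m ≡ 60 (mod 167) gives 137t ≡ 146 (mod 167), and since 137⁻¹ ≡ 128 (mod 167), t ≡ 151. Hence m ≡ 81 + 137·151 = 20768 (mod 22879).
From m ≡ 20768 (mod 22879) write m = 20768 + 22879t. Substituting into m ≡ 17 (mod 71) gives 22879t ≡ 52 (mod 71), and since 17⁻¹ ≡ 46 (mod 71), t ≡ 49. Hence m ≡ 20768 + 22879·49 = 1141839 (mod 1624409).
From m ≡ 1141839 (mod 1624409) write m = 1141839 + 1624409t. Substituting into m ≡ 0 (mod 113) gives 1624409t ≡ 26 (mod 113), and since 34⁻¹ ≡ 10 (mod 113), t ≡ 34. Hence m ≡ 1141839 + 1624409·34 = 56371745 (mod 183558217).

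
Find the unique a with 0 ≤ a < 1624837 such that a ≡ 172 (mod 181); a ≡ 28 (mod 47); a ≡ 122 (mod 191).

The moduli are pairwise coprime; N = 181·47·191 = 1624837.
N/181 = 8977; 8977 ≡ 108 (mod 181); 108·119 ≡ 1, so inverse 119.
N/47 = 34571; 34571 ≡ 26 (mod 47); 26·38 ≡ 1, so inverse 38.
N/191 = 8507; 8507 ≡ 103 (mod 191); 103·102 ≡ 1, so inverse 102.
a ≡ 172·8977·119 + 28·34571·38 + 122·8507·102 = 326385888.
326385888 mod 1624837 = 1418488.

1418488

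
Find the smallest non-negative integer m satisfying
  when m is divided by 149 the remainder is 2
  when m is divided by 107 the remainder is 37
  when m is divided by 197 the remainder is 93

From m ≡ 2 (mod 149) write m = 2 + 149t. Substituting into m ≡ 37 (mod 107) gives 149t ≡ 35 (mod 107), and since 42⁻¹ ≡ 79 (mod 107), t ≡ 90. Hence m ≡ 2 + 149·90 = 13412 (mod 15943).
From m ≡ 13412 (mod 15943) write m = 13412 + 15943t. Substituting into m ≡ 93 (mod 197) gives 15943t ≡ 77 (mod 197), and since 183⁻¹ ≡ 14 (mod 197), t ≡ 93. Hence m ≡ 13412 + 15943·93 = 1496111 (mod 3140771).

1496111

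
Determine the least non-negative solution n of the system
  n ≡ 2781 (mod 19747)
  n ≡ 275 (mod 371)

634685

gcd(19747, 371) = 7 and 7 | (275 − 2781), so the pair is consistent; merging gives n ≡ 634685 (mod 1046591), where 1046591 = lcm(19747, 371).
The solution is unique modulo lcm(19747, 371) = 1046591.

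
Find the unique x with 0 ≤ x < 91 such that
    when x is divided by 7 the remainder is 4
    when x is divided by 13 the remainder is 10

88

From x ≡ 4 (mod 7) write x = 4 + 7t. Substituting into x ≡ 10 (mod 13) gives 7t ≡ 6 (mod 13), and since 7⁻¹ ≡ 2 (mod 13), t ≡ 12. Hence x ≡ 4 + 7·12 = 88 (mod 91).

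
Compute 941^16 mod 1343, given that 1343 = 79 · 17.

Mod 79: 941 ≡ 72; 72^16 ≡ 11 (mod 79).
Mod 17: 941 ≡ 6; since 16 | 16, by Fermat 6^16 ≡ 1 (mod 17).
Combine by CRT: x ≡ 11 (mod 79), x ≡ 1 (mod 17) ⇒ x ≡ 1038 (mod 1343).

1038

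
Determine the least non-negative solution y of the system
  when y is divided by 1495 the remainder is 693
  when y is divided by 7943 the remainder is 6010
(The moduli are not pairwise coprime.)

93383

Combine the congruences pairwise.
gcd(1495, 7943) = 13 and 13 | (6010 − 693), so the pair is consistent; merging gives y ≡ 93383 (mod 913445), where 913445 = lcm(1495, 7943).
The solution is unique modulo lcm(1495, 7943) = 913445.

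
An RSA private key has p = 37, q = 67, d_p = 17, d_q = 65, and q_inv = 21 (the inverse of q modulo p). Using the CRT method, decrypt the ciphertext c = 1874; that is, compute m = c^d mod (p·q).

m₁ = c^(d_p) mod p: c ≡ 24 (mod 37), and 24^17 mod 37 = 20.
m₂ = c^(d_q) mod q: c ≡ 65 (mod 67), and 65^65 mod 67 = 33.
h = q_inv·(m₁ − m₂) mod p = 21·(20 − 33) mod 37 = 23.
m = m₂ + h·q = 33 + 23·67 = 1574.

1574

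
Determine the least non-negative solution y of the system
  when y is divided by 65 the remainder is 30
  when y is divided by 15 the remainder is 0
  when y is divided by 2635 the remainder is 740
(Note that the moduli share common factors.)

74520

Combine the congruences pairwise.
gcd(65, 15) = 5 and 5 | (0 − 30), so the pair is consistent; merging gives y ≡ 30 (mod 195), where 195 = lcm(65, 15).
gcd(195, 2635) = 5 and 5 | (740 − 30), so the pair is consistent; merging gives y ≡ 74520 (mod 102765), where 102765 = lcm(195, 2635).
The solution is unique modulo lcm(65, 15, 2635) = 102765.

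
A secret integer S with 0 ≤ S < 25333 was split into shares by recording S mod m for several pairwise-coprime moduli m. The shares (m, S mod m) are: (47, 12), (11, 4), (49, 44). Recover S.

22290

The moduli are pairwise coprime; N = 47·11·49 = 25333.
N/47 = 539; 539 ≡ 22 (mod 47); 22·15 ≡ 1, so inverse 15.
N/11 = 2303; 2303 ≡ 4 (mod 11); 4·3 ≡ 1, so inverse 3.
N/49 = 517; 517 ≡ 27 (mod 49); 27·20 ≡ 1, so inverse 20.
S ≡ 12·539·15 + 4·2303·3 + 44·517·20 = 579616.
579616 mod 25333 = 22290.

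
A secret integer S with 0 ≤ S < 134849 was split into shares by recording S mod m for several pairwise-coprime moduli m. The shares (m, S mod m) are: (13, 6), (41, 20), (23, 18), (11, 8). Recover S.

40774

From S ≡ 6 (mod 13) write S = 6 + 13t. Substituting into S ≡ 20 (mod 41) gives 13t ≡ 14 (mod 41), and since 13⁻¹ ≡ 19 (mod 41), t ≡ 20. Hence S ≡ 6 + 13·20 = 266 (mod 533).
From S ≡ 266 (mod 533) write S = 266 + 533t. Substituting into S ≡ 18 (mod 23) gives 533t ≡ 5 (mod 23), and since 4⁻¹ ≡ 6 (mod 23), t ≡ 7. Hence S ≡ 266 + 533·7 = 3997 (mod 12259).
From S ≡ 3997 (mod 12259) write S = 3997 + 12259t. Substituting into S ≡ 8 (mod 11) gives 12259t ≡ 4 (mod 11), and since 5⁻¹ ≡ 9 (mod 11), t ≡ 3. Hence S ≡ 3997 + 12259·3 = 40774 (mod 134849).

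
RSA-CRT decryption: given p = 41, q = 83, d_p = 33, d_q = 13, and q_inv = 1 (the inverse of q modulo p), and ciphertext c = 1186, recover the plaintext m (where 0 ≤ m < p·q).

2662

m₁ = c^(d_p) mod p: c ≡ 38 (mod 41), and 38^33 mod 41 = 38.
m₂ = c^(d_q) mod q: c ≡ 24 (mod 83), and 24^13 mod 83 = 6.
h = q_inv·(m₁ − m₂) mod p = 1·(38 − 6) mod 41 = 32.
m = m₂ + h·q = 6 + 32·83 = 2662.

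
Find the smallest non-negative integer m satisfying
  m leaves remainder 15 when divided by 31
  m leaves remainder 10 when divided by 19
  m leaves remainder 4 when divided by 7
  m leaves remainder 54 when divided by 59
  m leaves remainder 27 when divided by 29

6647407

From m ≡ 15 (mod 31) write m = 15 + 31t. Substituting into m ≡ 10 (mod 19) gives 31t ≡ 14 (mod 19), and since 12⁻¹ ≡ 8 (mod 19), t ≡ 17. Hence m ≡ 15 + 31·17 = 542 (mod 589).
From m ≡ 542 (mod 589) write m = 542 + 589t. Substituting into m ≡ 4 (mod 7) gives 589t ≡ 1 (mod 7), and since 1⁻¹ ≡ 1 (mod 7), t ≡ 1. Hence m ≡ 542 + 589·1 = 1131 (mod 4123).
From m ≡ 1131 (mod 4123) write m = 1131 + 4123t. Substituting into m ≡ 54 (mod 59) gives 4123t ≡ 44 (mod 59), and since 52⁻¹ ≡ 42 (mod 59), t ≡ 19. Hence m ≡ 1131 + 4123·19 = 79468 (mod 243257).
From m ≡ 79468 (mod 243257) write m = 79468 + 243257t. Substituting into m ≡ 27 (mod 29) gives 243257t ≡ 19 (mod 29), and since 5⁻¹ ≡ 6 (mod 29), t ≡ 27. Hence m ≡ 79468 + 243257·27 = 6647407 (mod 7054453).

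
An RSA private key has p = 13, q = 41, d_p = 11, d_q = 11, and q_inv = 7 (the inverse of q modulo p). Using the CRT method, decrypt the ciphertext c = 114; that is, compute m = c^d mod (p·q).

173

m₁ = c^(d_p) mod p: c ≡ 10 (mod 13), and 10^11 mod 13 = 4.
m₂ = c^(d_q) mod q: c ≡ 32 (mod 41), and 32^11 mod 41 = 9.
h = q_inv·(m₁ − m₂) mod p = 7·(4 − 9) mod 13 = 4.
m = m₂ + h·q = 9 + 4·41 = 173.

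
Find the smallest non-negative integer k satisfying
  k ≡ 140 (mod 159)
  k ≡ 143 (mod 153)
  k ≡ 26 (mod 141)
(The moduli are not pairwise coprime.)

288089

Combine the congruences pairwise.
gcd(159, 153) = 3 and 3 | (143 − 140), so the pair is consistent; merging gives k ≡ 4274 (mod 8109), where 8109 = lcm(159, 153).
gcd(8109, 141) = 3 and 3 | (26 − 4274), so the pair is consistent; merging gives k ≡ 288089 (mod 381123), where 381123 = lcm(8109, 141).
The solution is unique modulo lcm(159, 153, 141) = 381123.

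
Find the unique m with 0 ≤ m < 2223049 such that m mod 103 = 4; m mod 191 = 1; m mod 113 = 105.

1345596

Combine the congruences pairwise.
From m ≡ 4 (mod 103) write m = 4 + 103t. Substituting into m ≡ 1 (mod 191) gives 103t ≡ 188 (mod 191), and since 103⁻¹ ≡ 102 (mod 191), t ≡ 76. Hence m ≡ 4 + 103·76 = 7832 (mod 19673).
From m ≡ 7832 (mod 19673) write m = 7832 + 19673t. Substituting into m ≡ 105 (mod 113) gives 19673t ≡ 70 (mod 113), and since 11⁻¹ ≡ 72 (mod 113), t ≡ 68. Hence m ≡ 7832 + 19673·68 = 1345596 (mod 2223049).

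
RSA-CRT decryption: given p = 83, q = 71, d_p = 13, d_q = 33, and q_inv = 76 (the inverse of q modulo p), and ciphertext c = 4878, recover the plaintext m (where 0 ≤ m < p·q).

2433

m₁ = c^(d_p) mod p: c ≡ 64 (mod 83), and 64^13 mod 83 = 26.
m₂ = c^(d_q) mod q: c ≡ 50 (mod 71), and 50^33 mod 71 = 19.
h = q_inv·(m₁ − m₂) mod p = 76·(26 − 19) mod 83 = 34.
m = m₂ + h·q = 19 + 34·71 = 2433.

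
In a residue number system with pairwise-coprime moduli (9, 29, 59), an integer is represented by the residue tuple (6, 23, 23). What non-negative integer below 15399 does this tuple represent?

1734

The moduli are pairwise coprime; N = 9·29·59 = 15399.
N/9 = 1711; 1711 ≡ 1 (mod 9), inverse 1.
N/29 = 531; 531 ≡ 9 (mod 29); 9·13 ≡ 1, so inverse 13.
N/59 = 261; 261 ≡ 25 (mod 59); 25·26 ≡ 1, so inverse 26.
x ≡ 6·1711·1 + 23·531·13 + 23·261·26 = 325113.
325113 mod 15399 = 1734.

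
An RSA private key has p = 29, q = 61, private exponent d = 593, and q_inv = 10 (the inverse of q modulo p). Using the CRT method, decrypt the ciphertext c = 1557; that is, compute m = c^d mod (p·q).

d_p = d mod (p−1) = 593 mod 28 = 5; d_q = d mod (q−1) = 53.
m₁ = c^(d_p) mod p: c ≡ 20 (mod 29), and 20^5 mod 29 = 24.
m₂ = c^(d_q) mod q: c ≡ 32 (mod 61), and 32^53 mod 61 = 40.
h = q_inv·(m₁ − m₂) mod p = 10·(24 − 40) mod 29 = 14.
m = m₂ + h·q = 40 + 14·61 = 894.

894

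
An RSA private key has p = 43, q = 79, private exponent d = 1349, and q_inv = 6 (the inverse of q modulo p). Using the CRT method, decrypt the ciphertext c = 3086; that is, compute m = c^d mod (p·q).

1394

d_p = d mod (p−1) = 1349 mod 42 = 5; d_q = d mod (q−1) = 23.
m₁ = c^(d_p) mod p: c ≡ 33 (mod 43), and 33^5 mod 43 = 18.
m₂ = c^(d_q) mod q: c ≡ 5 (mod 79), and 5^23 mod 79 = 51.
h = q_inv·(m₁ − m₂) mod p = 6·(18 − 51) mod 43 = 17.
m = m₂ + h·q = 51 + 17·79 = 1394.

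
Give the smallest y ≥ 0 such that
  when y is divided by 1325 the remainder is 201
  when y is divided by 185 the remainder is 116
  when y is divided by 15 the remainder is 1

86326

gcd(1325, 185) = 5 and 5 | (116 − 201), so the pair is consistent; merging gives y ≡ 37301 (mod 49025), where 49025 = lcm(1325, 185).
gcd(49025, 15) = 5 and 5 | (1 − 37301), so the pair is consistent; merging gives y ≡ 86326 (mod 147075), where 147075 = lcm(49025, 15).
The solution is unique modulo lcm(1325, 185, 15) = 147075.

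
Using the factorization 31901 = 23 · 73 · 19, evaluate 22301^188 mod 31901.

Mod 23: 22301 ≡ 14; by Fermat, exponent reduces to 188 mod 22 = 12; 14^12 ≡ 9 (mod 23).
Mod 73: 22301 ≡ 36; by Fermat, exponent reduces to 188 mod 72 = 44; 36^44 ≡ 2 (mod 73).
Mod 19: 22301 ≡ 14; by Fermat, exponent reduces to 188 mod 18 = 8; 14^8 ≡ 4 (mod 19).
Combine by CRT: x ≡ 9 (mod 23), x ≡ 2 (mod 73), x ≡ 4 (mod 19) ⇒ x ≡ 6426 (mod 31901).

6426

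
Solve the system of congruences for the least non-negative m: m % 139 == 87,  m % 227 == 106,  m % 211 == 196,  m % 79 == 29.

257980612

The moduli are pairwise coprime; N = 139·227·211·79 = 525956957.
N/139 = 3783863; 3783863 ≡ 5 (mod 139); 5·28 ≡ 1, so inverse 28.
N/227 = 2316991; 2316991 ≡ 2 (mod 227); 2·114 ≡ 1, so inverse 114.
N/211 = 2492687; 2492687 ≡ 144 (mod 211); 144·148 ≡ 1, so inverse 148.
N/79 = 6657683; 6657683 ≡ 37 (mod 79); 37·47 ≡ 1, so inverse 47.
m ≡ 87·3783863·28 + 106·2316991·114 + 196·2492687·148 + 29·6657683·47 = 118598295937.
118598295937 mod 525956957 = 257980612.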